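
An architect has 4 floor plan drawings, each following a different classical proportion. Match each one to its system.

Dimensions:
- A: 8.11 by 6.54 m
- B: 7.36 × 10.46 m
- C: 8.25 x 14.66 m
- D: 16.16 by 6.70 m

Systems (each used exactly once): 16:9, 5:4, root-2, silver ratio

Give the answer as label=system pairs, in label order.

Ratios: A ≈ 1.240; B ≈ 1.421; C ≈ 1.777; D ≈ 2.412.
Targets: 16:9 ≈ 1.778; 5:4 ≈ 1.250; root-2 ≈ 1.414; silver ratio ≈ 2.414.

A=5:4, B=root-2, C=16:9, D=silver ratio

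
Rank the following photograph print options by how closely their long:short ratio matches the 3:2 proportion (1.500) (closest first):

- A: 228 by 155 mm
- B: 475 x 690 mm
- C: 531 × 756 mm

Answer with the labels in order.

A, B, C

A: 228/155 ≈ 1.471 → |1.471 − 1.500| = 0.029
B: 690/475 ≈ 1.453 → |1.453 − 1.500| = 0.047
C: 756/531 ≈ 1.424 → |1.424 − 1.500| = 0.076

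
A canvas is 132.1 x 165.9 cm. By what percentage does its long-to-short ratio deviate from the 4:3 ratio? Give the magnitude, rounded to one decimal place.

Ratio = 165.9 / 132.1 ≈ 1.2559.
Ideal 4:3 ≈ 1.3333. |1.2559 − 1.3333| / 1.3333 ≈ 5.81% → 5.8%.

5.8%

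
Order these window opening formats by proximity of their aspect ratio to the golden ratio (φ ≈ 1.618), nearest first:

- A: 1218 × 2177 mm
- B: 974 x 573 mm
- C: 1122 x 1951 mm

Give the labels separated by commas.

B, C, A

A: 2177/1218 ≈ 1.787 → |1.787 − 1.618| = 0.169
B: 974/573 ≈ 1.700 → |1.700 − 1.618| = 0.082
C: 1951/1122 ≈ 1.739 → |1.739 − 1.618| = 0.121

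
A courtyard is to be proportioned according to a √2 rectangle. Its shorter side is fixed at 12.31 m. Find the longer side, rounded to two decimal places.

root-2 ≈ 1.41421.
Longer side = 12.31 × 1.41421 ≈ 17.4089 → 17.41 m.

17.41 m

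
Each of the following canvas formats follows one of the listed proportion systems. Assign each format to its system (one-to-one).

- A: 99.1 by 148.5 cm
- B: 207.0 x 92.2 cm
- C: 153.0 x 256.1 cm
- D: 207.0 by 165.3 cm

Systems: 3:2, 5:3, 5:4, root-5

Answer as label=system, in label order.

A=3:2, B=root-5, C=5:3, D=5:4

A = 148.5/99.1 ≈ 1.498 → 3:2 (1.500)
B = 207.0/92.2 ≈ 2.245 → root-5 (2.236)
C = 256.1/153.0 ≈ 1.674 → 5:3 (1.667)
D = 207.0/165.3 ≈ 1.252 → 5:4 (1.250)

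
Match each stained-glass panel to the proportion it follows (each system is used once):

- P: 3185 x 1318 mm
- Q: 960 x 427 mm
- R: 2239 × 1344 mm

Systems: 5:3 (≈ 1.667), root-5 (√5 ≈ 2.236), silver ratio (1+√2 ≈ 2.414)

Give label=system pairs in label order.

P=silver ratio, Q=root-5, R=5:3

P = 3185/1318 ≈ 2.417 → silver ratio (2.414)
Q = 960/427 ≈ 2.248 → root-5 (2.236)
R = 2239/1344 ≈ 1.666 → 5:3 (1.667)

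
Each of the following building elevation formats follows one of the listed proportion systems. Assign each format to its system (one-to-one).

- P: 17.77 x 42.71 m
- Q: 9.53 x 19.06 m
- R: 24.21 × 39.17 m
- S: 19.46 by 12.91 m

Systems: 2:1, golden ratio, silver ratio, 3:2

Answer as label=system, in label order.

Ratios: P ≈ 2.403; Q ≈ 2.000; R ≈ 1.618; S ≈ 1.507.
Targets: 2:1 ≈ 2.000; golden ratio ≈ 1.618; silver ratio ≈ 2.414; 3:2 ≈ 1.500.

P=silver ratio, Q=2:1, R=golden ratio, S=3:2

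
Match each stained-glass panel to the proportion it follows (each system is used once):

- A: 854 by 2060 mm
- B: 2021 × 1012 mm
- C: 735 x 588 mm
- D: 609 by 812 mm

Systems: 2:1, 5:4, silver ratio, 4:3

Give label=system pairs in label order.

A=silver ratio, B=2:1, C=5:4, D=4:3

A = 2060/854 ≈ 2.412 → silver ratio (2.414)
B = 2021/1012 ≈ 1.997 → 2:1 (2.000)
C = 735/588 ≈ 1.250 → 5:4 (1.250)
D = 812/609 ≈ 1.333 → 4:3 (1.333)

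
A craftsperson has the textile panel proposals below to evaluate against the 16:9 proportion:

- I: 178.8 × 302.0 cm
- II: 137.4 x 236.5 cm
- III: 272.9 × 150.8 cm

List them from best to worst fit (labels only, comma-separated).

Ratios: I = 302.0 / 178.8 ≈ 1.689; II = 236.5 / 137.4 ≈ 1.721; III = 272.9 / 150.8 ≈ 1.810.
|Δ from 1.778|: I 0.089; II 0.057; III 0.032.

III, II, I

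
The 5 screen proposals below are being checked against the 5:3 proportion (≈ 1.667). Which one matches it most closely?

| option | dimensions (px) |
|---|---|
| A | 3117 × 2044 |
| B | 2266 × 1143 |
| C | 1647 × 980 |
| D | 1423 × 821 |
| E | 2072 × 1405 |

Target 5:3 ≈ 1.667.
A: 1.525 (Δ0.142)  B: 1.983 (Δ0.316)  C: 1.681 (Δ0.014)  D: 1.733 (Δ0.066)  E: 1.475 (Δ0.192)

C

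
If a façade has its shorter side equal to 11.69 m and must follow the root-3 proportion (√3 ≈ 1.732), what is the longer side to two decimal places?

20.25 m

root-3 ≈ 1.73205.
Longer side = 11.69 × 1.73205 ≈ 20.2477 → 20.25 m.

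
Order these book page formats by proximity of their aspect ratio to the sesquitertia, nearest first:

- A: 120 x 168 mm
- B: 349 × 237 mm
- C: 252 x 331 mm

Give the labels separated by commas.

Ratios: A = 168 / 120 ≈ 1.400; B = 349 / 237 ≈ 1.473; C = 331 / 252 ≈ 1.313.
|Δ from 1.333|: A 0.067; B 0.140; C 0.020.

C, A, B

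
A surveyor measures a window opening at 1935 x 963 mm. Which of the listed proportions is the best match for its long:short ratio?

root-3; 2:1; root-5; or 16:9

2:1

1935/963 ≈ 2.009. Nearest candidates are 2:1 (2.000, off by 0.009) and root-5 (2.236, off by 0.227).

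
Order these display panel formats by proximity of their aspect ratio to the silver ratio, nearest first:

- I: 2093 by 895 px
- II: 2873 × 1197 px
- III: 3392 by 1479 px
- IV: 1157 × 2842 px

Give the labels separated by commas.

II, IV, I, III

I: 2093/895 ≈ 2.339 → |2.339 − 2.414| = 0.075
II: 2873/1197 ≈ 2.400 → |2.400 − 2.414| = 0.014
III: 3392/1479 ≈ 2.293 → |2.293 − 2.414| = 0.121
IV: 2842/1157 ≈ 2.456 → |2.456 − 2.414| = 0.042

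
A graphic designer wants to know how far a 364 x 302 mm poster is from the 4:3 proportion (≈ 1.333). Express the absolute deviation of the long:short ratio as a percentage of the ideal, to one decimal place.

Ratio = 364 / 302 ≈ 1.2053.
Ideal 4:3 ≈ 1.3333. |1.2053 − 1.3333| / 1.3333 ≈ 9.60% → 9.6%.

9.6%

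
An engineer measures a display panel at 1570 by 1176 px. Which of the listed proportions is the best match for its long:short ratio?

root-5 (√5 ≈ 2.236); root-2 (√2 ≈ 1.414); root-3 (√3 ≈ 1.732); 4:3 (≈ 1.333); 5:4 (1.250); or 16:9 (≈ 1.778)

Ratio = 1570 / 1176 ≈ 1.335.
Distances: root-5 2.236 (Δ 0.901); root-2 1.414 (Δ 0.079); root-3 1.732 (Δ 0.397); 4:3 1.333 (Δ 0.002); 5:4 1.250 (Δ 0.085); 16:9 1.778 (Δ 0.443).

4:3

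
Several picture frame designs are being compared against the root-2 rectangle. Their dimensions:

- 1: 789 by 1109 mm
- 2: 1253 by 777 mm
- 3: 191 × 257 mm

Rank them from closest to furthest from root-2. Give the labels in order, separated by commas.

1, 3, 2

1: 1109/789 ≈ 1.406 → |1.406 − 1.414| = 0.008
2: 1253/777 ≈ 1.613 → |1.613 − 1.414| = 0.199
3: 257/191 ≈ 1.346 → |1.346 − 1.414| = 0.068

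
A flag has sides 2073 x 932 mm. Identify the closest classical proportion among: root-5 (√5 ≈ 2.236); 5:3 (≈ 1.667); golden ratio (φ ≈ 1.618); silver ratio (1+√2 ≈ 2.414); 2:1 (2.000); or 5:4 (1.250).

root-5

Ratio = 2073 / 932 ≈ 2.224.
Distances: root-5 2.236 (Δ 0.012); 5:3 1.667 (Δ 0.557); golden ratio 1.618 (Δ 0.606); silver ratio 2.414 (Δ 0.190); 2:1 2.000 (Δ 0.224); 5:4 1.250 (Δ 0.974).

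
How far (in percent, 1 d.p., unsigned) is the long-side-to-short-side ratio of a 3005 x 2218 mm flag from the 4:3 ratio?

1.6%

Ratio = 3005 / 2218 ≈ 1.3548.
Ideal 4:3 ≈ 1.3333. |1.3548 − 1.3333| / 1.3333 ≈ 1.61% → 1.6%.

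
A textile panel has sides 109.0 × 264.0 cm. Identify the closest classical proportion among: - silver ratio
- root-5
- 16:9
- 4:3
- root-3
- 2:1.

silver ratio

Ratio = 264.0 / 109.0 ≈ 2.422.
Distances: silver ratio 2.414 (Δ 0.008); root-5 2.236 (Δ 0.186); 16:9 1.778 (Δ 0.644); 4:3 1.333 (Δ 1.089); root-3 1.732 (Δ 0.690); 2:1 2.000 (Δ 0.422).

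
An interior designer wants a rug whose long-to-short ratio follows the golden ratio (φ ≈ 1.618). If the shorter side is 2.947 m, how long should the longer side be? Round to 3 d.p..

golden ratio ≈ 1.61803.
Longer side = 2.947 × 1.61803 ≈ 4.76833 → 4.768 m.

4.768 m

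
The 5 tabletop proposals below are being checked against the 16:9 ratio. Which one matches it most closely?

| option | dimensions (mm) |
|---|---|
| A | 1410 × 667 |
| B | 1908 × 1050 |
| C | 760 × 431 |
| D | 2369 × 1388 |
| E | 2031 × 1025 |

Ratios (long/short): A ≈ 2.114; B ≈ 1.817; C ≈ 1.763; D ≈ 1.707; E ≈ 1.981.
16:9 ≈ 1.778; option C is nearest (Δ 0.015).

C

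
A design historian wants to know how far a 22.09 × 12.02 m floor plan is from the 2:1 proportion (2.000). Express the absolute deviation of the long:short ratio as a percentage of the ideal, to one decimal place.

8.1%

Ratio = 22.09 / 12.02 ≈ 1.8378.
Ideal 2:1 = 2.0000. |1.8378 − 2.0000| / 2.0000 ≈ 8.11% → 8.1%.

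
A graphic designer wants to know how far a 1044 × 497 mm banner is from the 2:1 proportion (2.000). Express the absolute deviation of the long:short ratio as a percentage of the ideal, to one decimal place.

Ratio = 1044 / 497 ≈ 2.1006.
Ideal 2:1 = 2.0000. |2.1006 − 2.0000| / 2.0000 ≈ 5.03% → 5.0%.

5.0%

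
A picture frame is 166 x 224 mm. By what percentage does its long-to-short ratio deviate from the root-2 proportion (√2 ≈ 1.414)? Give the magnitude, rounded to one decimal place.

Ratio = 224 / 166 ≈ 1.3494.
Ideal root-2 ≈ 1.4142. |1.3494 − 1.4142| / 1.4142 ≈ 4.58% → 4.6%.

4.6%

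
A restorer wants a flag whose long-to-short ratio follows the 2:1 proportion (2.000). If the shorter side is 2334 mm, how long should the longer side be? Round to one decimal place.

4668.0 mm

2:1 = 2.00000.
Longer side = 2334 × 2.00000 ≈ 4668.000 → 4668.0 mm.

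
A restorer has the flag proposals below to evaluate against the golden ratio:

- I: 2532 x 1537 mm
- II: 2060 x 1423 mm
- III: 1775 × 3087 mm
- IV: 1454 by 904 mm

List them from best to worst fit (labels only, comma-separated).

IV, I, III, II

Ratios: I = 2532 / 1537 ≈ 1.647; II = 2060 / 1423 ≈ 1.448; III = 3087 / 1775 ≈ 1.739; IV = 1454 / 904 ≈ 1.608.
|Δ from 1.618|: I 0.029; II 0.170; III 0.121; IV 0.010.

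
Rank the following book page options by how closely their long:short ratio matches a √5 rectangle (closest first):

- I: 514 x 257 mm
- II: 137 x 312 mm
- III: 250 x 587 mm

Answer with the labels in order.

Ratios: I = 514 / 257 ≈ 2.000; II = 312 / 137 ≈ 2.277; III = 587 / 250 ≈ 2.348.
|Δ from 2.236|: I 0.236; II 0.041; III 0.112.

II, III, I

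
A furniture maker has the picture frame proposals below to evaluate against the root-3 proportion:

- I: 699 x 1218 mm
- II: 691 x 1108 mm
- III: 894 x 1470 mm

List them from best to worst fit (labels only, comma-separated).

I, III, II

Ratios: I = 1218 / 699 ≈ 1.742; II = 1108 / 691 ≈ 1.603; III = 1470 / 894 ≈ 1.644.
|Δ from 1.732|: I 0.010; II 0.129; III 0.088.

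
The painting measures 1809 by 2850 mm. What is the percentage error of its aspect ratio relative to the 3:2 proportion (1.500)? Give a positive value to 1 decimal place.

5.0%

Ratio = 2850 / 1809 ≈ 1.5755.
Ideal 3:2 = 1.5000. |1.5755 − 1.5000| / 1.5000 ≈ 5.03% → 5.0%.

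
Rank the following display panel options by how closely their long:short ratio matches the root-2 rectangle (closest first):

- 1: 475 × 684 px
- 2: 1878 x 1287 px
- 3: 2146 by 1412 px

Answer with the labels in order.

1: 684/475 ≈ 1.440 → |1.440 − 1.414| = 0.026
2: 1878/1287 ≈ 1.459 → |1.459 − 1.414| = 0.045
3: 2146/1412 ≈ 1.520 → |1.520 − 1.414| = 0.106

1, 2, 3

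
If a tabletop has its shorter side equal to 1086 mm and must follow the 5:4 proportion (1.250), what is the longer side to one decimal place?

5:4 = 1.25000.
Longer side = 1086 × 1.25000 ≈ 1357.500 → 1357.5 mm.

1357.5 mm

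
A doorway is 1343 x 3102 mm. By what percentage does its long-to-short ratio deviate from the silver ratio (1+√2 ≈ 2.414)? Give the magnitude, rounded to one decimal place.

4.3%

Ratio = 3102 / 1343 ≈ 2.3098.
Ideal silver ratio ≈ 2.4142. |2.3098 − 2.4142| / 2.4142 ≈ 4.32% → 4.3%.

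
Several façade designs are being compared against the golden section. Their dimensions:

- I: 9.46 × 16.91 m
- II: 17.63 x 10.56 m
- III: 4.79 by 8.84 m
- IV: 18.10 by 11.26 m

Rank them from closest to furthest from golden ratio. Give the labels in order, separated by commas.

IV, II, I, III

I: 16.91/9.46 ≈ 1.788 → |1.788 − 1.618| = 0.170
II: 17.63/10.56 ≈ 1.670 → |1.670 − 1.618| = 0.052
III: 8.84/4.79 ≈ 1.846 → |1.846 − 1.618| = 0.228
IV: 18.10/11.26 ≈ 1.607 → |1.607 − 1.618| = 0.011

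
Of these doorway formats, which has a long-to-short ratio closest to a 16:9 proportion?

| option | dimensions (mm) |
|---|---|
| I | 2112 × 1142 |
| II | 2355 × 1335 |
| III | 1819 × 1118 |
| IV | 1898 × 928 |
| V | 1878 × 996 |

Ratios (long/short): I ≈ 1.849; II ≈ 1.764; III ≈ 1.627; IV ≈ 2.045; V ≈ 1.886.
16:9 ≈ 1.778; option II is nearest (Δ 0.014).

II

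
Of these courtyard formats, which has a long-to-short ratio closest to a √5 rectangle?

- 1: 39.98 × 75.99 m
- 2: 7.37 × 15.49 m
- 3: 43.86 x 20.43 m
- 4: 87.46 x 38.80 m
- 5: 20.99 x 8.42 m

4

Ratios (long/short): 1 ≈ 1.901; 2 ≈ 2.102; 3 ≈ 2.147; 4 ≈ 2.254; 5 ≈ 2.493.
root-5 ≈ 2.236; option 4 is nearest (Δ 0.018).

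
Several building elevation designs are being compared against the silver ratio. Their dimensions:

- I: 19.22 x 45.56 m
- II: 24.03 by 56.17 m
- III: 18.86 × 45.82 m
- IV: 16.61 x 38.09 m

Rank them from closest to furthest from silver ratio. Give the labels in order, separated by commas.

III, I, II, IV

I: 45.56/19.22 ≈ 2.370 → |2.370 − 2.414| = 0.044
II: 56.17/24.03 ≈ 2.337 → |2.337 − 2.414| = 0.077
III: 45.82/18.86 ≈ 2.429 → |2.429 − 2.414| = 0.015
IV: 38.09/16.61 ≈ 2.293 → |2.293 − 2.414| = 0.121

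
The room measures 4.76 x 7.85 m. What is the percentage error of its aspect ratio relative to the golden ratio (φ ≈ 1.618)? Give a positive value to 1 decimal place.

1.9%

Ratio = 7.85 / 4.76 ≈ 1.6492.
Ideal golden ratio ≈ 1.6180. |1.6492 − 1.6180| / 1.6180 ≈ 1.93% → 1.9%.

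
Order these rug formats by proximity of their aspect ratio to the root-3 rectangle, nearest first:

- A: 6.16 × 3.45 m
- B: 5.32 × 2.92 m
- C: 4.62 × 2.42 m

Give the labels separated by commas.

A: 6.16/3.45 ≈ 1.786 → |1.786 − 1.732| = 0.054
B: 5.32/2.92 ≈ 1.822 → |1.822 − 1.732| = 0.090
C: 4.62/2.42 ≈ 1.909 → |1.909 − 1.732| = 0.177

A, B, C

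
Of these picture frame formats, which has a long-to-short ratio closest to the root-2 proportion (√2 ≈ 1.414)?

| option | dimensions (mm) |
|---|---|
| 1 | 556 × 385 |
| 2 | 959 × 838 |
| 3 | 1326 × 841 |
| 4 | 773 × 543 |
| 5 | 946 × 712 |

Target root-2 ≈ 1.414.
1: 1.444 (Δ0.030)  2: 1.144 (Δ0.270)  3: 1.577 (Δ0.163)  4: 1.424 (Δ0.010)  5: 1.329 (Δ0.085)

4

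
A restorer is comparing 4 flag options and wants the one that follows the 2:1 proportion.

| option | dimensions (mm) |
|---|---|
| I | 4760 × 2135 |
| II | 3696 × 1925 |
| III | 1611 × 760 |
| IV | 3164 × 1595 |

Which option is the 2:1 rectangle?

Ratios (long/short): I ≈ 2.230; II ≈ 1.920; III ≈ 2.120; IV ≈ 1.984.
2:1 ≈ 2.000; option IV is nearest (Δ 0.016).

IV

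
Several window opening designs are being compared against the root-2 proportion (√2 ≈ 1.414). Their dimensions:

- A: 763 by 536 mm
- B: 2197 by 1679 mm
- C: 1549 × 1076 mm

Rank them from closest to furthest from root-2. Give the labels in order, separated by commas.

A, C, B

Ratios: A = 763 / 536 ≈ 1.424; B = 2197 / 1679 ≈ 1.309; C = 1549 / 1076 ≈ 1.440.
|Δ from 1.414|: A 0.010; B 0.105; C 0.026.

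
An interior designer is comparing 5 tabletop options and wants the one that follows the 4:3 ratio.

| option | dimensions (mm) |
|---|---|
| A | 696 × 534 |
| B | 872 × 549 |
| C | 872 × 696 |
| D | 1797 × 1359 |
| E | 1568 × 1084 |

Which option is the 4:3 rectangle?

D

Ratios (long/short): A ≈ 1.303; B ≈ 1.588; C ≈ 1.253; D ≈ 1.322; E ≈ 1.446.
4:3 ≈ 1.333; option D is nearest (Δ 0.011).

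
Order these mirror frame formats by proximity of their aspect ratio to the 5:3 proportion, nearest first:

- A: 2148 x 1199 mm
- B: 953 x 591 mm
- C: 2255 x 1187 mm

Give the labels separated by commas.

B, A, C

A: 2148/1199 ≈ 1.791 → |1.791 − 1.667| = 0.124
B: 953/591 ≈ 1.613 → |1.613 − 1.667| = 0.054
C: 2255/1187 ≈ 1.900 → |1.900 − 1.667| = 0.233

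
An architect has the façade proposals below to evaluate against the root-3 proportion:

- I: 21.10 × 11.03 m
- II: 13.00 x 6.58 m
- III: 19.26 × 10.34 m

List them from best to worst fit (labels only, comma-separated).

Ratios: I = 21.10 / 11.03 ≈ 1.913; II = 13.00 / 6.58 ≈ 1.976; III = 19.26 / 10.34 ≈ 1.863.
|Δ from 1.732|: I 0.181; II 0.244; III 0.131.

III, I, II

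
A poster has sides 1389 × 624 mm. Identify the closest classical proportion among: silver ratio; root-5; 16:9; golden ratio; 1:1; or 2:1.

root-5

1389/624 ≈ 2.226. Nearest candidates are root-5 (2.236, off by 0.010) and silver ratio (2.414, off by 0.188).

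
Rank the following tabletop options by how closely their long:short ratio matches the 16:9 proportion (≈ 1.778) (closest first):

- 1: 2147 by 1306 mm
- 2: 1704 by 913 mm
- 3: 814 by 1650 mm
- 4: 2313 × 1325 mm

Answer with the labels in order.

4, 2, 1, 3

1: 2147/1306 ≈ 1.644 → |1.644 − 1.778| = 0.134
2: 1704/913 ≈ 1.866 → |1.866 − 1.778| = 0.088
3: 1650/814 ≈ 2.027 → |2.027 − 1.778| = 0.249
4: 2313/1325 ≈ 1.746 → |1.746 − 1.778| = 0.032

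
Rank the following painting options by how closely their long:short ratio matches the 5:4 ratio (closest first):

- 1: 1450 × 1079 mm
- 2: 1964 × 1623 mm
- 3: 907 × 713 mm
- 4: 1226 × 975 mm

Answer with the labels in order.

1: 1450/1079 ≈ 1.344 → |1.344 − 1.250| = 0.094
2: 1964/1623 ≈ 1.210 → |1.210 − 1.250| = 0.040
3: 907/713 ≈ 1.272 → |1.272 − 1.250| = 0.022
4: 1226/975 ≈ 1.257 → |1.257 − 1.250| = 0.007

4, 3, 2, 1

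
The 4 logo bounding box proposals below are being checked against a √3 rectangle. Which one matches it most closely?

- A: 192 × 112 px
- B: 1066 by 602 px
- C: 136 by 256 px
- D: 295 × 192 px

A

Ratios (long/short): A ≈ 1.714; B ≈ 1.771; C ≈ 1.882; D ≈ 1.536.
root-3 ≈ 1.732; option A is nearest (Δ 0.018).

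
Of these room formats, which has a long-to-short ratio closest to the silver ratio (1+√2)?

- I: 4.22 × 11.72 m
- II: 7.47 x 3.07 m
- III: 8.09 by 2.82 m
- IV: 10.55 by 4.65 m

II

Ratios (long/short): I ≈ 2.777; II ≈ 2.433; III ≈ 2.869; IV ≈ 2.269.
silver ratio ≈ 2.414; option II is nearest (Δ 0.019).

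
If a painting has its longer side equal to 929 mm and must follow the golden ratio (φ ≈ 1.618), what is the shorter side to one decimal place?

golden ratio ≈ 1.61803.
Shorter side = 929 ÷ 1.61803 ≈ 574.155 → 574.2 mm.

574.2 mm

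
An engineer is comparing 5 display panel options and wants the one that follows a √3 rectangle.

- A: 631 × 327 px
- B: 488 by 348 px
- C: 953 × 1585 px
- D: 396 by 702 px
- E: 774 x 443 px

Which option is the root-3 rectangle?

E

Ratios (long/short): A ≈ 1.930; B ≈ 1.402; C ≈ 1.663; D ≈ 1.773; E ≈ 1.747.
root-3 ≈ 1.732; option E is nearest (Δ 0.015).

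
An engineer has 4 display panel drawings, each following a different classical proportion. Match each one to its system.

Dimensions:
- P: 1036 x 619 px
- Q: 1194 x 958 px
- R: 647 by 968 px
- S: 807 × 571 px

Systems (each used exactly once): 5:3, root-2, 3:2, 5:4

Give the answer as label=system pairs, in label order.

P=5:3, Q=5:4, R=3:2, S=root-2

P = 1036/619 ≈ 1.674 → 5:3 (1.667)
Q = 1194/958 ≈ 1.246 → 5:4 (1.250)
R = 968/647 ≈ 1.496 → 3:2 (1.500)
S = 807/571 ≈ 1.413 → root-2 (1.414)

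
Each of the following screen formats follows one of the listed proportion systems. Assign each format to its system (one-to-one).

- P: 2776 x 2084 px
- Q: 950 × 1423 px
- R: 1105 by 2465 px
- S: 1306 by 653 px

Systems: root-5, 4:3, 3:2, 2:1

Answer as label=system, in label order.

P=4:3, Q=3:2, R=root-5, S=2:1

P = 2776/2084 ≈ 1.332 → 4:3 (1.333)
Q = 1423/950 ≈ 1.498 → 3:2 (1.500)
R = 2465/1105 ≈ 2.231 → root-5 (2.236)
S = 1306/653 ≈ 2.000 → 2:1 (2.000)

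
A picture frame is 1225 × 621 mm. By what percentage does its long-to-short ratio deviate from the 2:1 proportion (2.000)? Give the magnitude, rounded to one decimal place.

1.4%

Ratio = 1225 / 621 ≈ 1.9726.
Ideal 2:1 = 2.0000. |1.9726 − 2.0000| / 2.0000 ≈ 1.37% → 1.4%.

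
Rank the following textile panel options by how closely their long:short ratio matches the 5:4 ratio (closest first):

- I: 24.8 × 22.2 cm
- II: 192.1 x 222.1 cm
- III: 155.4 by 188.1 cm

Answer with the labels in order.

Ratios: I = 24.8 / 22.2 ≈ 1.117; II = 222.1 / 192.1 ≈ 1.156; III = 188.1 / 155.4 ≈ 1.210.
|Δ from 1.250|: I 0.133; II 0.094; III 0.040.

III, II, I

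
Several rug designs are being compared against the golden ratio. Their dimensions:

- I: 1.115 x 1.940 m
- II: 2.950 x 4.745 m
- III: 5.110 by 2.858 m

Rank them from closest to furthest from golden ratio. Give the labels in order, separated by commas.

II, I, III

Ratios: I = 1.940 / 1.115 ≈ 1.740; II = 4.745 / 2.950 ≈ 1.608; III = 5.110 / 2.858 ≈ 1.788.
|Δ from 1.618|: I 0.122; II 0.010; III 0.170.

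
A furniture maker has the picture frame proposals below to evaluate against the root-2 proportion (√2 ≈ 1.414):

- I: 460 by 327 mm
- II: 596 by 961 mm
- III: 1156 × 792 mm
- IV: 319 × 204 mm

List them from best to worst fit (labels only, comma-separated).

I, III, IV, II

I: 460/327 ≈ 1.407 → |1.407 − 1.414| = 0.007
II: 961/596 ≈ 1.612 → |1.612 − 1.414| = 0.198
III: 1156/792 ≈ 1.460 → |1.460 − 1.414| = 0.046
IV: 319/204 ≈ 1.564 → |1.564 − 1.414| = 0.150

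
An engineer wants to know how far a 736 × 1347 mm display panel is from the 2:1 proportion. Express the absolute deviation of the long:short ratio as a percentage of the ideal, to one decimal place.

Ratio = 1347 / 736 ≈ 1.8302.
Ideal 2:1 = 2.0000. |1.8302 − 2.0000| / 2.0000 ≈ 8.49% → 8.5%.

8.5%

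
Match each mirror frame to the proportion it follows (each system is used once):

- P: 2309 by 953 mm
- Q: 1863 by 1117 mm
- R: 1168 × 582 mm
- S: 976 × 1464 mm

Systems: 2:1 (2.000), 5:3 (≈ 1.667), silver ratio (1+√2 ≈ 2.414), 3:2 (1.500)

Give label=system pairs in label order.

Ratios: P ≈ 2.423; Q ≈ 1.668; R ≈ 2.007; S ≈ 1.500.
Targets: 2:1 ≈ 2.000; 5:3 ≈ 1.667; silver ratio ≈ 2.414; 3:2 ≈ 1.500.

P=silver ratio, Q=5:3, R=2:1, S=3:2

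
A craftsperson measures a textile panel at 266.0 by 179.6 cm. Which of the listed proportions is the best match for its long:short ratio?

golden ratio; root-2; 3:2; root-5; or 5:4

266.0/179.6 ≈ 1.481. Nearest candidates are 3:2 (1.500, off by 0.019) and root-2 (1.414, off by 0.067).

3:2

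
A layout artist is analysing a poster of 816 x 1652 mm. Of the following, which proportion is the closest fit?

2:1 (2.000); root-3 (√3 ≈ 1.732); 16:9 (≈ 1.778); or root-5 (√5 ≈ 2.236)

Ratio = 1652 / 816 ≈ 2.025.
Distances: 2:1 2.000 (Δ 0.025); root-3 1.732 (Δ 0.293); 16:9 1.778 (Δ 0.247); root-5 2.236 (Δ 0.211).

2:1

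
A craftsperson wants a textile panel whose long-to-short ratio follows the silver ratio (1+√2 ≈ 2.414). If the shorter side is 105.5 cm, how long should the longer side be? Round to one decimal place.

silver ratio ≈ 2.41421.
Longer side = 105.5 × 2.41421 ≈ 254.699 → 254.7 cm.

254.7 cm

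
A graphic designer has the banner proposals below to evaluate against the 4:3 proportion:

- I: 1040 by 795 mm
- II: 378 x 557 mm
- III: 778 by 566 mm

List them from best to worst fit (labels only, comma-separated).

I, III, II

Ratios: I = 1040 / 795 ≈ 1.308; II = 557 / 378 ≈ 1.474; III = 778 / 566 ≈ 1.375.
|Δ from 1.333|: I 0.025; II 0.141; III 0.042.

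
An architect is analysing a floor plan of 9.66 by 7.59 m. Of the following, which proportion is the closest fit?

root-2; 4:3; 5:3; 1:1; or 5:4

9.66/7.59 ≈ 1.273. Nearest candidates are 5:4 (1.250, off by 0.023) and 4:3 (1.333, off by 0.060).

5:4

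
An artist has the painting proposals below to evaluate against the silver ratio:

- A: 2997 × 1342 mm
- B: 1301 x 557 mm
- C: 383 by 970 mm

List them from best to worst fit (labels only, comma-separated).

A: 2997/1342 ≈ 2.233 → |2.233 − 2.414| = 0.181
B: 1301/557 ≈ 2.336 → |2.336 − 2.414| = 0.078
C: 970/383 ≈ 2.533 → |2.533 − 2.414| = 0.119

B, C, A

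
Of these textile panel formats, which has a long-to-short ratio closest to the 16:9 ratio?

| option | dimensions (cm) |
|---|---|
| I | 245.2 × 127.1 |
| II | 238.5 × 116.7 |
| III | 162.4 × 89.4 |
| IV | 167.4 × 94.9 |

Ratios (long/short): I ≈ 1.929; II ≈ 2.044; III ≈ 1.817; IV ≈ 1.764.
16:9 ≈ 1.778; option IV is nearest (Δ 0.014).

IV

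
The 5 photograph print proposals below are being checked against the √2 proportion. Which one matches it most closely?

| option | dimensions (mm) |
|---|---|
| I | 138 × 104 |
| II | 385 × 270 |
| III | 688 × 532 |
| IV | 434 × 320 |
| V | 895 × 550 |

II

Ratios (long/short): I ≈ 1.327; II ≈ 1.426; III ≈ 1.293; IV ≈ 1.356; V ≈ 1.627.
root-2 ≈ 1.414; option II is nearest (Δ 0.012).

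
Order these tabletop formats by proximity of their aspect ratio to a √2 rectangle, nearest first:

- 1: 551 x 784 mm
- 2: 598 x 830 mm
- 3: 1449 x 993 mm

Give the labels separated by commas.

1: 784/551 ≈ 1.423 → |1.423 − 1.414| = 0.009
2: 830/598 ≈ 1.388 → |1.388 − 1.414| = 0.026
3: 1449/993 ≈ 1.459 → |1.459 − 1.414| = 0.045

1, 2, 3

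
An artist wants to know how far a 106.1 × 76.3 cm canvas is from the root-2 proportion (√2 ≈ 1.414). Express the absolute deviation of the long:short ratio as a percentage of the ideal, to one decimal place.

Ratio = 106.1 / 76.3 ≈ 1.3906.
Ideal root-2 ≈ 1.4142. |1.3906 − 1.4142| / 1.4142 ≈ 1.67% → 1.7%.

1.7%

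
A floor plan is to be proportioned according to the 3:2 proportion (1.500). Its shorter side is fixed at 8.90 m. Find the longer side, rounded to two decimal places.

3:2 = 1.50000.
Longer side = 8.90 × 1.50000 ≈ 13.3500 → 13.35 m.

13.35 m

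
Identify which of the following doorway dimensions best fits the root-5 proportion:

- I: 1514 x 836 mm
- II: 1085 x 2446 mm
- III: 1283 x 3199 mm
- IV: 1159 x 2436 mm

II

Ratios (long/short): I ≈ 1.811; II ≈ 2.254; III ≈ 2.493; IV ≈ 2.102.
root-5 ≈ 2.236; option II is nearest (Δ 0.018).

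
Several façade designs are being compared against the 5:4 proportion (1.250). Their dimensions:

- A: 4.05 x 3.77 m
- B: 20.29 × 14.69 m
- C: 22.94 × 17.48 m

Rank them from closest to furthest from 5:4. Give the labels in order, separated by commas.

C, B, A

Ratios: A = 4.05 / 3.77 ≈ 1.074; B = 20.29 / 14.69 ≈ 1.381; C = 22.94 / 17.48 ≈ 1.312.
|Δ from 1.250|: A 0.176; B 0.131; C 0.062.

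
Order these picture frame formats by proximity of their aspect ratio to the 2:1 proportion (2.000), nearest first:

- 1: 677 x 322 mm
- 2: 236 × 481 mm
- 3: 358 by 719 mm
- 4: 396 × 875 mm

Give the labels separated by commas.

1: 677/322 ≈ 2.102 → |2.102 − 2.000| = 0.102
2: 481/236 ≈ 2.038 → |2.038 − 2.000| = 0.038
3: 719/358 ≈ 2.008 → |2.008 − 2.000| = 0.008
4: 875/396 ≈ 2.210 → |2.210 − 2.000| = 0.210

3, 2, 1, 4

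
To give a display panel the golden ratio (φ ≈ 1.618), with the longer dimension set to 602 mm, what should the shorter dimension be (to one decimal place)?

golden ratio ≈ 1.61803.
Shorter side = 602 ÷ 1.61803 ≈ 372.057 → 372.1 mm.

372.1 mm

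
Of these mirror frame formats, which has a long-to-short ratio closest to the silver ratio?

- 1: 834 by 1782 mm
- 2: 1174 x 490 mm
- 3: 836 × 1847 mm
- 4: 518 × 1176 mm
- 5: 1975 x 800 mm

2

Ratios (long/short): 1 ≈ 2.137; 2 ≈ 2.396; 3 ≈ 2.209; 4 ≈ 2.270; 5 ≈ 2.469.
silver ratio ≈ 2.414; option 2 is nearest (Δ 0.018).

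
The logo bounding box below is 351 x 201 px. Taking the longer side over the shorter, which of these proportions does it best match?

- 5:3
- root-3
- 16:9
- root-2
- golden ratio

351/201 ≈ 1.746. Nearest candidates are root-3 (1.732, off by 0.014) and 16:9 (1.778, off by 0.032).

root-3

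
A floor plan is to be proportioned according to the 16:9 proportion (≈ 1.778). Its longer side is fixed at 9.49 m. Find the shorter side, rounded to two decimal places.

5.34 m

16:9 ≈ 1.77778.
Shorter side = 9.49 ÷ 1.77778 ≈ 5.3381 → 5.34 m.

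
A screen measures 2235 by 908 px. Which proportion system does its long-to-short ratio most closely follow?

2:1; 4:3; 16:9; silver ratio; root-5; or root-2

2235/908 ≈ 2.461. Nearest candidates are silver ratio (2.414, off by 0.047) and root-5 (2.236, off by 0.225).

silver ratio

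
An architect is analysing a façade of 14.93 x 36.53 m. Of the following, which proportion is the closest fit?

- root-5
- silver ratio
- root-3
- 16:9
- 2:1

silver ratio

36.53/14.93 ≈ 2.447. Nearest candidates are silver ratio (2.414, off by 0.033) and root-5 (2.236, off by 0.211).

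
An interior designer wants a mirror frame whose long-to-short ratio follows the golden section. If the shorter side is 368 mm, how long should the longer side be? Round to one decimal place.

golden ratio ≈ 1.61803.
Longer side = 368 × 1.61803 ≈ 595.435 → 595.4 mm.

595.4 mm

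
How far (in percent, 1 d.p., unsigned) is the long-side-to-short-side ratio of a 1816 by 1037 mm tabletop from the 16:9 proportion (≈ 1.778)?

Ratio = 1816 / 1037 ≈ 1.7512.
Ideal 16:9 ≈ 1.7778. |1.7512 − 1.7778| / 1.7778 ≈ 1.50% → 1.5%.

1.5%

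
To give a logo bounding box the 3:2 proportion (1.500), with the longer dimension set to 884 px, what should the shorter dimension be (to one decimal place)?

3:2 = 1.50000.
Shorter side = 884 ÷ 1.50000 ≈ 589.333 → 589.3 px.

589.3 px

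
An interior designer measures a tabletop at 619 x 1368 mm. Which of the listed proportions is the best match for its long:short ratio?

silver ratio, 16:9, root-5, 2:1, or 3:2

1368/619 ≈ 2.210. Nearest candidates are root-5 (2.236, off by 0.026) and silver ratio (2.414, off by 0.204).

root-5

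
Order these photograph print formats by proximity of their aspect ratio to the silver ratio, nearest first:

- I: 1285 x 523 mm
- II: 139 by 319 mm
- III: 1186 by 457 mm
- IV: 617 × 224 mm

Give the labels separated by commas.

Ratios: I = 1285 / 523 ≈ 2.457; II = 319 / 139 ≈ 2.295; III = 1186 / 457 ≈ 2.595; IV = 617 / 224 ≈ 2.754.
|Δ from 2.414|: I 0.043; II 0.119; III 0.181; IV 0.340.

I, II, III, IV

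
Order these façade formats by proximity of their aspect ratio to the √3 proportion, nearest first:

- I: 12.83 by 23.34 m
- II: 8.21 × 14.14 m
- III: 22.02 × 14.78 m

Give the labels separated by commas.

II, I, III

Ratios: I = 23.34 / 12.83 ≈ 1.819; II = 14.14 / 8.21 ≈ 1.722; III = 22.02 / 14.78 ≈ 1.490.
|Δ from 1.732|: I 0.087; II 0.010; III 0.242.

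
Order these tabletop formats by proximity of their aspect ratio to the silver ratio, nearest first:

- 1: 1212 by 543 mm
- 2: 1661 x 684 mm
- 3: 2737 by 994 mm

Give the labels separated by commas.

1: 1212/543 ≈ 2.232 → |2.232 − 2.414| = 0.182
2: 1661/684 ≈ 2.428 → |2.428 − 2.414| = 0.014
3: 2737/994 ≈ 2.754 → |2.754 − 2.414| = 0.340

2, 1, 3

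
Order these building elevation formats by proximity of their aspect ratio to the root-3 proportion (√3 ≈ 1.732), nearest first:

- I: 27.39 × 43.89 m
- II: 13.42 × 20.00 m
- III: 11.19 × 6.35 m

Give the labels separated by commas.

III, I, II

I: 43.89/27.39 ≈ 1.602 → |1.602 − 1.732| = 0.130
II: 20.00/13.42 ≈ 1.490 → |1.490 − 1.732| = 0.242
III: 11.19/6.35 ≈ 1.762 → |1.762 − 1.732| = 0.030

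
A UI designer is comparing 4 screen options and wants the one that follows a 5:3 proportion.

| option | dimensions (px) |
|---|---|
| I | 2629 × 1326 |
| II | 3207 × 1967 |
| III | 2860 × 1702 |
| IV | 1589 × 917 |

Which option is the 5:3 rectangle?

Target 5:3 ≈ 1.667.
I: 1.983 (Δ0.316)  II: 1.630 (Δ0.037)  III: 1.680 (Δ0.013)  IV: 1.733 (Δ0.066)

III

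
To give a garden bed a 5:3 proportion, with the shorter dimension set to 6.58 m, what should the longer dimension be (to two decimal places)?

5:3 ≈ 1.66667.
Longer side = 6.58 × 1.66667 ≈ 10.9667 → 10.97 m.

10.97 m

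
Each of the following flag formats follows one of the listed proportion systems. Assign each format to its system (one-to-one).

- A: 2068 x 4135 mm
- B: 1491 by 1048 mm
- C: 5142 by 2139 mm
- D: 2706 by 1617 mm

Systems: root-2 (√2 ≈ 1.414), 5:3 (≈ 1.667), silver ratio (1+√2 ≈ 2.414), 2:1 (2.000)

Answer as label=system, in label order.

Ratios: A ≈ 2.000; B ≈ 1.423; C ≈ 2.404; D ≈ 1.673.
Targets: root-2 ≈ 1.414; 5:3 ≈ 1.667; silver ratio ≈ 2.414; 2:1 ≈ 2.000.

A=2:1, B=root-2, C=silver ratio, D=5:3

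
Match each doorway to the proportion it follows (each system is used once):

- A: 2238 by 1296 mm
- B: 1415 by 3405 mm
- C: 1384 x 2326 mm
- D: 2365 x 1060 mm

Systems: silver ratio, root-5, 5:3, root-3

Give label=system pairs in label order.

Ratios: A ≈ 1.727; B ≈ 2.406; C ≈ 1.681; D ≈ 2.231.
Targets: silver ratio ≈ 2.414; root-5 ≈ 2.236; 5:3 ≈ 1.667; root-3 ≈ 1.732.

A=root-3, B=silver ratio, C=5:3, D=root-5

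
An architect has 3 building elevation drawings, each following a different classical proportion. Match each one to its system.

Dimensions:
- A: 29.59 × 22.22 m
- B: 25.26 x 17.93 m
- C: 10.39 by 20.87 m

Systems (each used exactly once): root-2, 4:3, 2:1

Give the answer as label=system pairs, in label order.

Ratios: A ≈ 1.332; B ≈ 1.409; C ≈ 2.009.
Targets: root-2 ≈ 1.414; 4:3 ≈ 1.333; 2:1 ≈ 2.000.

A=4:3, B=root-2, C=2:1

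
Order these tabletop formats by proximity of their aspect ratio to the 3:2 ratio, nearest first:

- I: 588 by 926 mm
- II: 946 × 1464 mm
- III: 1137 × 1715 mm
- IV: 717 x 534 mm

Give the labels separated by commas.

III, II, I, IV

I: 926/588 ≈ 1.575 → |1.575 − 1.500| = 0.075
II: 1464/946 ≈ 1.548 → |1.548 − 1.500| = 0.048
III: 1715/1137 ≈ 1.508 → |1.508 − 1.500| = 0.008
IV: 717/534 ≈ 1.343 → |1.343 − 1.500| = 0.157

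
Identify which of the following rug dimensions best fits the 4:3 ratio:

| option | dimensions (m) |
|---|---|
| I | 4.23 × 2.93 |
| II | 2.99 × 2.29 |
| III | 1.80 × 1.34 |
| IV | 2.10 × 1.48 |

III

Ratios (long/short): I ≈ 1.444; II ≈ 1.306; III ≈ 1.343; IV ≈ 1.419.
4:3 ≈ 1.333; option III is nearest (Δ 0.010).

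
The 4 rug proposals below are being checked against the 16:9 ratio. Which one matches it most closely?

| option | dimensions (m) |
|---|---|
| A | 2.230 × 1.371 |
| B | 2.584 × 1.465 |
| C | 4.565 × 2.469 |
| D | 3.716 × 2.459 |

B

Ratios (long/short): A ≈ 1.627; B ≈ 1.764; C ≈ 1.849; D ≈ 1.511.
16:9 ≈ 1.778; option B is nearest (Δ 0.014).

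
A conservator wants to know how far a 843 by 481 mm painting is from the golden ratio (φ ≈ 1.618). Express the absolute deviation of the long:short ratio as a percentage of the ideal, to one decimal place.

8.3%

Ratio = 843 / 481 ≈ 1.7526.
Ideal golden ratio ≈ 1.6180. |1.7526 − 1.6180| / 1.6180 ≈ 8.32% → 8.3%.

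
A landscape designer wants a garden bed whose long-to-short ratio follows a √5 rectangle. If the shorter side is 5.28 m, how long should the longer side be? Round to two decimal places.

root-5 ≈ 2.23607.
Longer side = 5.28 × 2.23607 ≈ 11.8064 → 11.81 m.

11.81 m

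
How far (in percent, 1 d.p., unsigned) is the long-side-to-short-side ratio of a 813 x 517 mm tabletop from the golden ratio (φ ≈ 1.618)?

Ratio = 813 / 517 ≈ 1.5725.
Ideal golden ratio ≈ 1.6180. |1.5725 − 1.6180| / 1.6180 ≈ 2.81% → 2.8%.

2.8%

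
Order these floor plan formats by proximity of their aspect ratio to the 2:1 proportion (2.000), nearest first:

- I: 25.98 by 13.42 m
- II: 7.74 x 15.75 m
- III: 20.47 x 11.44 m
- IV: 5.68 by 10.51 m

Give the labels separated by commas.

I: 25.98/13.42 ≈ 1.936 → |1.936 − 2.000| = 0.064
II: 15.75/7.74 ≈ 2.035 → |2.035 − 2.000| = 0.035
III: 20.47/11.44 ≈ 1.789 → |1.789 − 2.000| = 0.211
IV: 10.51/5.68 ≈ 1.850 → |1.850 − 2.000| = 0.150

II, I, IV, III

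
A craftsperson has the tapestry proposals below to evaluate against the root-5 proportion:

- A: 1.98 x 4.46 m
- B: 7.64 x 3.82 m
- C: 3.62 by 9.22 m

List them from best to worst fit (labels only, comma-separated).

A, B, C

A: 4.46/1.98 ≈ 2.253 → |2.253 − 2.236| = 0.017
B: 7.64/3.82 ≈ 2.000 → |2.000 − 2.236| = 0.236
C: 9.22/3.62 ≈ 2.547 → |2.547 − 2.236| = 0.311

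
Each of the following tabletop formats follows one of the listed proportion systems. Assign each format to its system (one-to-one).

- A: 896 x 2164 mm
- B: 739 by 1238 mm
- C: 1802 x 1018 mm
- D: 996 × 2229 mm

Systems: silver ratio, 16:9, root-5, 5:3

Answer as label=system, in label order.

Ratios: A ≈ 2.415; B ≈ 1.675; C ≈ 1.770; D ≈ 2.238.
Targets: silver ratio ≈ 2.414; 16:9 ≈ 1.778; root-5 ≈ 2.236; 5:3 ≈ 1.667.

A=silver ratio, B=5:3, C=16:9, D=root-5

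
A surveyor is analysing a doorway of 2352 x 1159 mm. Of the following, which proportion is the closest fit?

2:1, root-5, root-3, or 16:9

2:1

Ratio = 2352 / 1159 ≈ 2.029.
Distances: 2:1 2.000 (Δ 0.029); root-5 2.236 (Δ 0.207); root-3 1.732 (Δ 0.297); 16:9 1.778 (Δ 0.251).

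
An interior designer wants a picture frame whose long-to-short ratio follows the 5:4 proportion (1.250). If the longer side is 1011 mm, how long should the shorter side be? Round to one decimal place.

808.8 mm

5:4 = 1.25000.
Shorter side = 1011 ÷ 1.25000 ≈ 808.800 → 808.8 mm.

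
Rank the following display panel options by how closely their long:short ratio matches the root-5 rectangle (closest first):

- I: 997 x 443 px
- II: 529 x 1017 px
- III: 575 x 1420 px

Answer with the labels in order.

Ratios: I = 997 / 443 ≈ 2.251; II = 1017 / 529 ≈ 1.922; III = 1420 / 575 ≈ 2.470.
|Δ from 2.236|: I 0.015; II 0.314; III 0.234.

I, III, II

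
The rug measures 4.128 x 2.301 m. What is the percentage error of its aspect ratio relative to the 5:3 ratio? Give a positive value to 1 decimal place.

7.6%

Ratio = 4.128 / 2.301 ≈ 1.7940.
Ideal 5:3 ≈ 1.6667. |1.7940 − 1.6667| / 1.6667 ≈ 7.64% → 7.6%.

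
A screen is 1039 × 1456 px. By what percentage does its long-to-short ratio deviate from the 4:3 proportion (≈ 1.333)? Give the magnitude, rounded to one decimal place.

Ratio = 1456 / 1039 ≈ 1.4013.
Ideal 4:3 ≈ 1.3333. |1.4013 − 1.3333| / 1.3333 ≈ 5.10% → 5.1%.

5.1%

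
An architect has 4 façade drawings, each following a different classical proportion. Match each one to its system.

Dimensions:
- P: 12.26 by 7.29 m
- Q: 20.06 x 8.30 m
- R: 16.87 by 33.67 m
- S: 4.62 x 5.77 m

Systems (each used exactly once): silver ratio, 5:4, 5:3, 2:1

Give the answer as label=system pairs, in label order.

P = 12.26/7.29 ≈ 1.682 → 5:3 (1.667)
Q = 20.06/8.30 ≈ 2.417 → silver ratio (2.414)
R = 33.67/16.87 ≈ 1.996 → 2:1 (2.000)
S = 5.77/4.62 ≈ 1.249 → 5:4 (1.250)

P=5:3, Q=silver ratio, R=2:1, S=5:4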